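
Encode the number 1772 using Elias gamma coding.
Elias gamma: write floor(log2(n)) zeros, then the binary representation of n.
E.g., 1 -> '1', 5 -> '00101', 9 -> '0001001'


num_bits = floor(log2(1772)) + 1 = 11
leading_zeros = num_bits - 1 = 10
binary(1772) = 11011101100

Elias gamma(1772) = '0000000000' + '11011101100' = 000000000011011101100 (21 bits)


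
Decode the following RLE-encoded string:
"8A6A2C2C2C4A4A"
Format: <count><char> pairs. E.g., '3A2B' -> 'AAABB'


Expanding each <count><char> pair:
  8A -> 'AAAAAAAA'
  6A -> 'AAAAAA'
  2C -> 'CC'
  2C -> 'CC'
  2C -> 'CC'
  4A -> 'AAAA'
  4A -> 'AAAA'

Decoded = AAAAAAAAAAAAAACCCCCCAAAAAAAA


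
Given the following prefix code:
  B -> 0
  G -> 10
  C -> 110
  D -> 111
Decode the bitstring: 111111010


Decoding step by step:
Bits 111 -> D
Bits 111 -> D
Bits 0 -> B
Bits 10 -> G


Decoded message: DDBG


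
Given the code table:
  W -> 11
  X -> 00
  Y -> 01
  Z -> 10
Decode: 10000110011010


Decoding:
10 -> Z
00 -> X
01 -> Y
10 -> Z
01 -> Y
10 -> Z
10 -> Z


Result: ZXYZYZZ


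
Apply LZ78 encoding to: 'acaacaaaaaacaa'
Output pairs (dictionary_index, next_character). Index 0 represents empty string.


LZ78 encoding steps:
Dictionary: {0: ''}
Step 1: w='' (idx 0), next='a' -> output (0, 'a'), add 'a' as idx 1
Step 2: w='' (idx 0), next='c' -> output (0, 'c'), add 'c' as idx 2
Step 3: w='a' (idx 1), next='a' -> output (1, 'a'), add 'aa' as idx 3
Step 4: w='c' (idx 2), next='a' -> output (2, 'a'), add 'ca' as idx 4
Step 5: w='aa' (idx 3), next='a' -> output (3, 'a'), add 'aaa' as idx 5
Step 6: w='aa' (idx 3), next='c' -> output (3, 'c'), add 'aac' as idx 6
Step 7: w='aa' (idx 3), end of input -> output (3, '')


Encoded: [(0, 'a'), (0, 'c'), (1, 'a'), (2, 'a'), (3, 'a'), (3, 'c'), (3, '')]


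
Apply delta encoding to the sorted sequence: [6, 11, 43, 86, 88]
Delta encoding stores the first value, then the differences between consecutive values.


First value: 6
Deltas:
  11 - 6 = 5
  43 - 11 = 32
  86 - 43 = 43
  88 - 86 = 2


Delta encoded: [6, 5, 32, 43, 2]


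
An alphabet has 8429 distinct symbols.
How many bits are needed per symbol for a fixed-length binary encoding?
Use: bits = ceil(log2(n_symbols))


log2(8429) = 13.0411
Bracket: 2^13 = 8192 < 8429 <= 2^14 = 16384
So ceil(log2(8429)) = 14

bits = ceil(log2(8429)) = ceil(13.0411) = 14 bits


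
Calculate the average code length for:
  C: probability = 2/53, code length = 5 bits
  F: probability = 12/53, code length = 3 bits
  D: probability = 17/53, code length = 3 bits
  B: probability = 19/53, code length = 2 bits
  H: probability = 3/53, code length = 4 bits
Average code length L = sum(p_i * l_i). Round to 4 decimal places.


Weighted contributions p_i * l_i:
  C: (2/53) * 5 = 10/53
  F: (12/53) * 3 = 36/53
  D: (17/53) * 3 = 51/53
  B: (19/53) * 2 = 38/53
  H: (3/53) * 4 = 12/53
Sum = (10 + 36 + 51 + 38 + 12)/53 = 147/53

L = 147/53 = 2.7736 bits/symbol


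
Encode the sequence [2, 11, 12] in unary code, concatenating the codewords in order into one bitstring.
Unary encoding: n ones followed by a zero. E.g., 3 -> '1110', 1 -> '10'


Encode each number as n ones followed by a terminating 0:
  2 -> 110 (3 bits)
  11 -> 111111111110 (12 bits)
  12 -> 1111111111110 (13 bits)
Total length = 3 + 12 + 13 = 28 bits.

Unary([2, 11, 12]) = 1101111111111101111111111110 (28 bits)


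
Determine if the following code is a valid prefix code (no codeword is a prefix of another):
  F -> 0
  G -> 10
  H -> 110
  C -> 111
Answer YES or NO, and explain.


Checking each pair (does one codeword prefix another?):
  F='0' vs G='10': no prefix
  F='0' vs H='110': no prefix
  F='0' vs C='111': no prefix
  G='10' vs F='0': no prefix
  G='10' vs H='110': no prefix
  G='10' vs C='111': no prefix
  H='110' vs F='0': no prefix
  H='110' vs G='10': no prefix
  H='110' vs C='111': no prefix
  C='111' vs F='0': no prefix
  C='111' vs G='10': no prefix
  C='111' vs H='110': no prefix
No violation found over all pairs.

YES -- this is a valid prefix code. No codeword is a prefix of any other codeword.


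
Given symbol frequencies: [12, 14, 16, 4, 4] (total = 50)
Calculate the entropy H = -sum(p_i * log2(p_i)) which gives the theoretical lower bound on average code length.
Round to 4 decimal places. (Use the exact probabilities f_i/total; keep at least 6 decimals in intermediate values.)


Per-symbol terms -p_i * log2(p_i) with p_i = f_i/50:
  p = 12/50 = 0.240000: log2(p) = -2.058894, -p*log2(p) = 0.494134
  p = 14/50 = 0.280000: log2(p) = -1.836501, -p*log2(p) = 0.514220
  p = 16/50 = 0.320000: log2(p) = -1.643856, -p*log2(p) = 0.526034
  p = 4/50 = 0.080000: log2(p) = -3.643856, -p*log2(p) = 0.291508
  p = 4/50 = 0.080000: log2(p) = -3.643856, -p*log2(p) = 0.291508
H = 0.494134 + 0.514220 + 0.526034 + 0.291508 + 0.291508 = 2.117404

H = 2.1174 bits/symbol


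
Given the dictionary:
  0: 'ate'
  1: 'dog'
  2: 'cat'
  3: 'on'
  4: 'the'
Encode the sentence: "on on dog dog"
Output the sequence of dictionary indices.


Look up each word in the dictionary:
  'on' -> 3
  'on' -> 3
  'dog' -> 1
  'dog' -> 1

Encoded: [3, 3, 1, 1]


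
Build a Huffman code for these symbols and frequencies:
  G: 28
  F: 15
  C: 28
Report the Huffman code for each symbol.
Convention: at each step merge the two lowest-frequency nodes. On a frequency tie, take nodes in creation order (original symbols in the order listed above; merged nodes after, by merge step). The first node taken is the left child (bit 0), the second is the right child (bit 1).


Huffman tree construction:
Step 1: Merge F(15) + G(28) = 43
Step 2: Merge C(28) + (F+G)(43) = 71
Read each symbol's code off the tree from the root (left child = 0, right child = 1).

Codes:
  G: 11 (length 2)
  F: 10 (length 2)
  C: 0 (length 1)
Average code length: 114/71 = 1.6056 bits/symbol


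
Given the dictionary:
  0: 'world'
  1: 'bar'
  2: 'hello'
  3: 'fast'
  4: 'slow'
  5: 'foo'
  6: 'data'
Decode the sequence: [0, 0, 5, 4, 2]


Look up each index in the dictionary:
  0 -> 'world'
  0 -> 'world'
  5 -> 'foo'
  4 -> 'slow'
  2 -> 'hello'

Decoded: "world world foo slow hello"


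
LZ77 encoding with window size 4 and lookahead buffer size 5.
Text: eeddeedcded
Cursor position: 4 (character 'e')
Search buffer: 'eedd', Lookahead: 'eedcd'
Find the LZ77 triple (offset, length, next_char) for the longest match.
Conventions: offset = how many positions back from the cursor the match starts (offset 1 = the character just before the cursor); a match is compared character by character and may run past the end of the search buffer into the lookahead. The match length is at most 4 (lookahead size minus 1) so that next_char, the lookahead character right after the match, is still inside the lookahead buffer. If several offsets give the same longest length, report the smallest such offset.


Try each offset into the search buffer:
  offset=1 (pos 3, char 'd'): match length 0
  offset=2 (pos 2, char 'd'): match length 0
  offset=3 (pos 1, char 'e'): match length 1
  offset=4 (pos 0, char 'e'): match length 3
Longest match has length 3 at offset 4.
next_char = character at position 4 + 3 = 7 -> 'c'

Best match: offset=4, length=3 (matching 'eed' starting at position 0)
LZ77 triple: (4, 3, 'c')


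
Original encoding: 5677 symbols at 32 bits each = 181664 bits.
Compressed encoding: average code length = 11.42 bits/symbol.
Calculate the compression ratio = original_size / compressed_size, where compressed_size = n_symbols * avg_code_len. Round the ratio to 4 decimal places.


original_size = n_symbols * orig_bits = 5677 * 32 = 181664 bits
compressed_size = n_symbols * avg_code_len = 5677 * 11.42 = 64831.34 bits
ratio = original_size / compressed_size = 181664 / 64831.34 = 2.8021

Compression ratio = 2.8021


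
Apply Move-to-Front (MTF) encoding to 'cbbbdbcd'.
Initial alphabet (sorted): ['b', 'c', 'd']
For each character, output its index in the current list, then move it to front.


MTF encoding:
'c': index 1 in ['b', 'c', 'd'] -> ['c', 'b', 'd']
'b': index 1 in ['c', 'b', 'd'] -> ['b', 'c', 'd']
'b': index 0 in ['b', 'c', 'd'] -> ['b', 'c', 'd']
'b': index 0 in ['b', 'c', 'd'] -> ['b', 'c', 'd']
'd': index 2 in ['b', 'c', 'd'] -> ['d', 'b', 'c']
'b': index 1 in ['d', 'b', 'c'] -> ['b', 'd', 'c']
'c': index 2 in ['b', 'd', 'c'] -> ['c', 'b', 'd']
'd': index 2 in ['c', 'b', 'd'] -> ['d', 'c', 'b']


Output: [1, 1, 0, 0, 2, 1, 2, 2]


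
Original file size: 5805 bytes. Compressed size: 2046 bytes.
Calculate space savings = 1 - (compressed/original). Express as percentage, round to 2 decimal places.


ratio = compressed/original = 2046/5805 = 0.352455
savings = 1 - ratio = 1 - 0.352455 = 0.647545
as a percentage: 0.647545 * 100 = 64.75%

Space savings = 1 - 2046/5805 = 64.75%


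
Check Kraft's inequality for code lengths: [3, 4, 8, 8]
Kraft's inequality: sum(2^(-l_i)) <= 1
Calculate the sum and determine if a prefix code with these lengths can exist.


Sum = 2^(-3) + 2^(-4) + 2^(-8) + 2^(-8)
    = 0.125 + 0.0625 + 0.00390625 + 0.00390625
    = 50/256 = 0.1953125
Since 0.1953125 <= 1, Kraft's inequality IS satisfied.
A prefix code with these lengths CAN exist.

Kraft sum = 0.1953125. Satisfied.


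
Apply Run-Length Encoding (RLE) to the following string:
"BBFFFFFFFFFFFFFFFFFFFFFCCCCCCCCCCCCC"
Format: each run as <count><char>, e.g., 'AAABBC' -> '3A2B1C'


Scanning runs left to right:
  i=0: run of 'B' x 2 -> '2B'
  i=2: run of 'F' x 21 -> '21F'
  i=23: run of 'C' x 13 -> '13C'

RLE = 2B21F13C


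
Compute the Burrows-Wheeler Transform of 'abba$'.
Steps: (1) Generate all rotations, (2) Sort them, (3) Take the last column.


Rotations (sorted):
  0: $abba -> last char: a
  1: a$abb -> last char: b
  2: abba$ -> last char: $
  3: ba$ab -> last char: b
  4: bba$a -> last char: a


BWT = ab$ba


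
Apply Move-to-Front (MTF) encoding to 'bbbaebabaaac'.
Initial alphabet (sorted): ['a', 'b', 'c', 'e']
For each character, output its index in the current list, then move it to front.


MTF encoding:
'b': index 1 in ['a', 'b', 'c', 'e'] -> ['b', 'a', 'c', 'e']
'b': index 0 in ['b', 'a', 'c', 'e'] -> ['b', 'a', 'c', 'e']
'b': index 0 in ['b', 'a', 'c', 'e'] -> ['b', 'a', 'c', 'e']
'a': index 1 in ['b', 'a', 'c', 'e'] -> ['a', 'b', 'c', 'e']
'e': index 3 in ['a', 'b', 'c', 'e'] -> ['e', 'a', 'b', 'c']
'b': index 2 in ['e', 'a', 'b', 'c'] -> ['b', 'e', 'a', 'c']
'a': index 2 in ['b', 'e', 'a', 'c'] -> ['a', 'b', 'e', 'c']
'b': index 1 in ['a', 'b', 'e', 'c'] -> ['b', 'a', 'e', 'c']
'a': index 1 in ['b', 'a', 'e', 'c'] -> ['a', 'b', 'e', 'c']
'a': index 0 in ['a', 'b', 'e', 'c'] -> ['a', 'b', 'e', 'c']
'a': index 0 in ['a', 'b', 'e', 'c'] -> ['a', 'b', 'e', 'c']
'c': index 3 in ['a', 'b', 'e', 'c'] -> ['c', 'a', 'b', 'e']


Output: [1, 0, 0, 1, 3, 2, 2, 1, 1, 0, 0, 3]


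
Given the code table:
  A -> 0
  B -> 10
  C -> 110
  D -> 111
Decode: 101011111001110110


Decoding:
10 -> B
10 -> B
111 -> D
110 -> C
0 -> A
111 -> D
0 -> A
110 -> C


Result: BBDCADAC


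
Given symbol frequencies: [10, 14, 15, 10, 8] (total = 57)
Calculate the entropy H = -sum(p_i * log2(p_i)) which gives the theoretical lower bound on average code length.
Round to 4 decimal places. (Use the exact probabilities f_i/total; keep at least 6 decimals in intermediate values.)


Per-symbol terms -p_i * log2(p_i) with p_i = f_i/57:
  p = 10/57 = 0.175439: log2(p) = -2.510962, -p*log2(p) = 0.440520
  p = 14/57 = 0.245614: log2(p) = -2.025535, -p*log2(p) = 0.497500
  p = 15/57 = 0.263158: log2(p) = -1.925999, -p*log2(p) = 0.506842
  p = 10/57 = 0.175439: log2(p) = -2.510962, -p*log2(p) = 0.440520
  p = 8/57 = 0.140351: log2(p) = -2.832890, -p*log2(p) = 0.397599
H = 0.440520 + 0.497500 + 0.506842 + 0.440520 + 0.397599 = 2.282981

H = 2.283 bits/symbol


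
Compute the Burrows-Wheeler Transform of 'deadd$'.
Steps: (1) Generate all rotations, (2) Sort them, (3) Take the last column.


Rotations (sorted):
  0: $deadd -> last char: d
  1: add$de -> last char: e
  2: d$dead -> last char: d
  3: dd$dea -> last char: a
  4: deadd$ -> last char: $
  5: eadd$d -> last char: d


BWT = deda$d


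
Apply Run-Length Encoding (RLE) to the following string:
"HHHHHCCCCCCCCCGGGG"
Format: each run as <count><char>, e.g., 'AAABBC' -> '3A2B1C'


Scanning runs left to right:
  i=0: run of 'H' x 5 -> '5H'
  i=5: run of 'C' x 9 -> '9C'
  i=14: run of 'G' x 4 -> '4G'

RLE = 5H9C4G


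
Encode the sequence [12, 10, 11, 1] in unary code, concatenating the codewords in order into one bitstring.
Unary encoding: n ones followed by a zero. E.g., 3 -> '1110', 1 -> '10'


Encode each number as n ones followed by a terminating 0:
  12 -> 1111111111110 (13 bits)
  10 -> 11111111110 (11 bits)
  11 -> 111111111110 (12 bits)
  1 -> 10 (2 bits)
Total length = 13 + 11 + 12 + 2 = 38 bits.

Unary([12, 10, 11, 1]) = 11111111111101111111111011111111111010 (38 bits)


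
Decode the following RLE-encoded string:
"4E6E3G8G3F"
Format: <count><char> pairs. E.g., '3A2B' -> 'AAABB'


Expanding each <count><char> pair:
  4E -> 'EEEE'
  6E -> 'EEEEEE'
  3G -> 'GGG'
  8G -> 'GGGGGGGG'
  3F -> 'FFF'

Decoded = EEEEEEEEEEGGGGGGGGGGGFFF


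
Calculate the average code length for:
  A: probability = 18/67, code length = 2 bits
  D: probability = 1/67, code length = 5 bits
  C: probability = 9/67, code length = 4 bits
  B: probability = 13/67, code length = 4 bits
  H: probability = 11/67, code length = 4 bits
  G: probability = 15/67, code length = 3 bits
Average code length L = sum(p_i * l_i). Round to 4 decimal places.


Weighted contributions p_i * l_i:
  A: (18/67) * 2 = 36/67
  D: (1/67) * 5 = 5/67
  C: (9/67) * 4 = 36/67
  B: (13/67) * 4 = 52/67
  H: (11/67) * 4 = 44/67
  G: (15/67) * 3 = 45/67
Sum = (36 + 5 + 36 + 52 + 44 + 45)/67 = 218/67

L = 218/67 = 3.2537 bits/symbol


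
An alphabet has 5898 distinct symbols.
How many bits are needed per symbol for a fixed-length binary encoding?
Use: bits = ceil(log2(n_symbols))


log2(5898) = 12.526
Bracket: 2^12 = 4096 < 5898 <= 2^13 = 8192
So ceil(log2(5898)) = 13

bits = ceil(log2(5898)) = ceil(12.526) = 13 bits


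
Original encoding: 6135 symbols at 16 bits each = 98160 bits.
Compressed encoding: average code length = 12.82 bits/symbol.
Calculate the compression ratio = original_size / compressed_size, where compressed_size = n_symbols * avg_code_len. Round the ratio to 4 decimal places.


original_size = n_symbols * orig_bits = 6135 * 16 = 98160 bits
compressed_size = n_symbols * avg_code_len = 6135 * 12.82 = 78650.7 bits
ratio = original_size / compressed_size = 98160 / 78650.7 = 1.248

Compression ratio = 1.248


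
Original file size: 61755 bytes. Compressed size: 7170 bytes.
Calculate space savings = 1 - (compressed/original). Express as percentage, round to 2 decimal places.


ratio = compressed/original = 7170/61755 = 0.116104
savings = 1 - ratio = 1 - 0.116104 = 0.883896
as a percentage: 0.883896 * 100 = 88.39%

Space savings = 1 - 7170/61755 = 88.39%


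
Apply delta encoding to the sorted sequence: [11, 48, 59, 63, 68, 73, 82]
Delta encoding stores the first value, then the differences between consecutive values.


First value: 11
Deltas:
  48 - 11 = 37
  59 - 48 = 11
  63 - 59 = 4
  68 - 63 = 5
  73 - 68 = 5
  82 - 73 = 9


Delta encoded: [11, 37, 11, 4, 5, 5, 9]


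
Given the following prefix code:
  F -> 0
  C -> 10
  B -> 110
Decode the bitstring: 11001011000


Decoding step by step:
Bits 110 -> B
Bits 0 -> F
Bits 10 -> C
Bits 110 -> B
Bits 0 -> F
Bits 0 -> F


Decoded message: BFCBFF


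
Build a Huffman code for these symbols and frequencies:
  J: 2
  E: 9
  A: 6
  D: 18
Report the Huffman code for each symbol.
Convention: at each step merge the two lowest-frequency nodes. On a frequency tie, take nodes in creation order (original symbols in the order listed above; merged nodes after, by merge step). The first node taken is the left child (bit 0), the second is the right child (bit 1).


Huffman tree construction:
Step 1: Merge J(2) + A(6) = 8
Step 2: Merge (J+A)(8) + E(9) = 17
Step 3: Merge ((J+A)+E)(17) + D(18) = 35
Read each symbol's code off the tree from the root (left child = 0, right child = 1).

Codes:
  J: 000 (length 3)
  E: 01 (length 2)
  A: 001 (length 3)
  D: 1 (length 1)
Average code length: 60/35 = 1.7143 bits/symbol


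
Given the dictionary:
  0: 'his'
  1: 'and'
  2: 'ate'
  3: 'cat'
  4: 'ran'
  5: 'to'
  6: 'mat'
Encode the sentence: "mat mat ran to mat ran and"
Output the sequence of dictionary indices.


Look up each word in the dictionary:
  'mat' -> 6
  'mat' -> 6
  'ran' -> 4
  'to' -> 5
  'mat' -> 6
  'ran' -> 4
  'and' -> 1

Encoded: [6, 6, 4, 5, 6, 4, 1]


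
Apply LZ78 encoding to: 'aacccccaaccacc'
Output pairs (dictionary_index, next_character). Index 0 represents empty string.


LZ78 encoding steps:
Dictionary: {0: ''}
Step 1: w='' (idx 0), next='a' -> output (0, 'a'), add 'a' as idx 1
Step 2: w='a' (idx 1), next='c' -> output (1, 'c'), add 'ac' as idx 2
Step 3: w='' (idx 0), next='c' -> output (0, 'c'), add 'c' as idx 3
Step 4: w='c' (idx 3), next='c' -> output (3, 'c'), add 'cc' as idx 4
Step 5: w='c' (idx 3), next='a' -> output (3, 'a'), add 'ca' as idx 5
Step 6: w='ac' (idx 2), next='c' -> output (2, 'c'), add 'acc' as idx 6
Step 7: w='acc' (idx 6), end of input -> output (6, '')


Encoded: [(0, 'a'), (1, 'c'), (0, 'c'), (3, 'c'), (3, 'a'), (2, 'c'), (6, '')]


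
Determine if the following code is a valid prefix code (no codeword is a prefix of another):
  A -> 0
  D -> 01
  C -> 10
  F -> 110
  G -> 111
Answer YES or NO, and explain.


Checking each pair (does one codeword prefix another?):
  A='0' vs D='01': prefix -- VIOLATION

NO -- this is NOT a valid prefix code. A (0) is a prefix of D (01).


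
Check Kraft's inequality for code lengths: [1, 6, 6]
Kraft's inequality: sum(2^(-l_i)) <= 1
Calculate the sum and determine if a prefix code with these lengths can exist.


Sum = 2^(-1) + 2^(-6) + 2^(-6)
    = 0.5 + 0.015625 + 0.015625
    = 34/64 = 0.53125
Since 0.53125 <= 1, Kraft's inequality IS satisfied.
A prefix code with these lengths CAN exist.

Kraft sum = 0.53125. Satisfied.


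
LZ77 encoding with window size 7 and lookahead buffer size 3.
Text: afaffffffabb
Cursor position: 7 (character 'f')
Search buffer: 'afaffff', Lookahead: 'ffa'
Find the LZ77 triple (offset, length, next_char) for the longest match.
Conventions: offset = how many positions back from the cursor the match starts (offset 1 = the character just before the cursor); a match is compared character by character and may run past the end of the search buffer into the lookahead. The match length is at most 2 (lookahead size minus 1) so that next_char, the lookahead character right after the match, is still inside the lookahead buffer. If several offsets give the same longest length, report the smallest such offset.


Try each offset into the search buffer:
  offset=1 (pos 6, char 'f'): match length 2
  offset=2 (pos 5, char 'f'): match length 2
  offset=3 (pos 4, char 'f'): match length 2
  offset=4 (pos 3, char 'f'): match length 2
  offset=5 (pos 2, char 'a'): match length 0
  offset=6 (pos 1, char 'f'): match length 1
  offset=7 (pos 0, char 'a'): match length 0
Longest match has length 2, found at offsets 1, 2, 3, 4; take the smallest, offset 1.
next_char = character at position 7 + 2 = 9 -> 'a'

Best match: offset=1, length=2 (matching 'ff' starting at position 6)
LZ77 triple: (1, 2, 'a')


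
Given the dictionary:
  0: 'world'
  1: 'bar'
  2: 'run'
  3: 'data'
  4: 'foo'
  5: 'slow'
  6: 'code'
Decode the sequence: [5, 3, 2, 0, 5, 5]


Look up each index in the dictionary:
  5 -> 'slow'
  3 -> 'data'
  2 -> 'run'
  0 -> 'world'
  5 -> 'slow'
  5 -> 'slow'

Decoded: "slow data run world slow slow"


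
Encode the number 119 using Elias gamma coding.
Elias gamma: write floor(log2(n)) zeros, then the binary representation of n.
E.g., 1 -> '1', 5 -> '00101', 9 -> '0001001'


num_bits = floor(log2(119)) + 1 = 7
leading_zeros = num_bits - 1 = 6
binary(119) = 1110111

Elias gamma(119) = '000000' + '1110111' = 0000001110111 (13 bits)


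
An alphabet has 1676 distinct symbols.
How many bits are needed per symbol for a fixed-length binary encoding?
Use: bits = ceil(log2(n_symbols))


log2(1676) = 10.7108
Bracket: 2^10 = 1024 < 1676 <= 2^11 = 2048
So ceil(log2(1676)) = 11

bits = ceil(log2(1676)) = ceil(10.7108) = 11 bits


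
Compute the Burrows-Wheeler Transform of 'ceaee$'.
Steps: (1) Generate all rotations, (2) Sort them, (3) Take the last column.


Rotations (sorted):
  0: $ceaee -> last char: e
  1: aee$ce -> last char: e
  2: ceaee$ -> last char: $
  3: e$ceae -> last char: e
  4: eaee$c -> last char: c
  5: ee$cea -> last char: a


BWT = ee$eca


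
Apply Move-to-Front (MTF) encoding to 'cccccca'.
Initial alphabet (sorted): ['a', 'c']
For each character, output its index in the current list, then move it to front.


MTF encoding:
'c': index 1 in ['a', 'c'] -> ['c', 'a']
'c': index 0 in ['c', 'a'] -> ['c', 'a']
'c': index 0 in ['c', 'a'] -> ['c', 'a']
'c': index 0 in ['c', 'a'] -> ['c', 'a']
'c': index 0 in ['c', 'a'] -> ['c', 'a']
'c': index 0 in ['c', 'a'] -> ['c', 'a']
'a': index 1 in ['c', 'a'] -> ['a', 'c']


Output: [1, 0, 0, 0, 0, 0, 1]


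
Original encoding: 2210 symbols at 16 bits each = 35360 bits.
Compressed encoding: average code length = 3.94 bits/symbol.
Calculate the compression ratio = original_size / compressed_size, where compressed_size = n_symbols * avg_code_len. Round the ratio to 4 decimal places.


original_size = n_symbols * orig_bits = 2210 * 16 = 35360 bits
compressed_size = n_symbols * avg_code_len = 2210 * 3.94 = 8707.4 bits
ratio = original_size / compressed_size = 35360 / 8707.4 = 4.0609

Compression ratio = 4.0609


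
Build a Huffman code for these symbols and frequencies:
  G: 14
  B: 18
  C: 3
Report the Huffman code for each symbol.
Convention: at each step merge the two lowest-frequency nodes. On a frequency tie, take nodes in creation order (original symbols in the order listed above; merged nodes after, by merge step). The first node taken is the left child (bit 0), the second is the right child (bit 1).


Huffman tree construction:
Step 1: Merge C(3) + G(14) = 17
Step 2: Merge (C+G)(17) + B(18) = 35
Read each symbol's code off the tree from the root (left child = 0, right child = 1).

Codes:
  G: 01 (length 2)
  B: 1 (length 1)
  C: 00 (length 2)
Average code length: 52/35 = 1.4857 bits/symbol


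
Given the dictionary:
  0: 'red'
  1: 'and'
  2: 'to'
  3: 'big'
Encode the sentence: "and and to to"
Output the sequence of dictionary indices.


Look up each word in the dictionary:
  'and' -> 1
  'and' -> 1
  'to' -> 2
  'to' -> 2

Encoded: [1, 1, 2, 2]


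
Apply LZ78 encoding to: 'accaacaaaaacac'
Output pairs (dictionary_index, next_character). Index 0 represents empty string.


LZ78 encoding steps:
Dictionary: {0: ''}
Step 1: w='' (idx 0), next='a' -> output (0, 'a'), add 'a' as idx 1
Step 2: w='' (idx 0), next='c' -> output (0, 'c'), add 'c' as idx 2
Step 3: w='c' (idx 2), next='a' -> output (2, 'a'), add 'ca' as idx 3
Step 4: w='a' (idx 1), next='c' -> output (1, 'c'), add 'ac' as idx 4
Step 5: w='a' (idx 1), next='a' -> output (1, 'a'), add 'aa' as idx 5
Step 6: w='aa' (idx 5), next='a' -> output (5, 'a'), add 'aaa' as idx 6
Step 7: w='ca' (idx 3), next='c' -> output (3, 'c'), add 'cac' as idx 7


Encoded: [(0, 'a'), (0, 'c'), (2, 'a'), (1, 'c'), (1, 'a'), (5, 'a'), (3, 'c')]


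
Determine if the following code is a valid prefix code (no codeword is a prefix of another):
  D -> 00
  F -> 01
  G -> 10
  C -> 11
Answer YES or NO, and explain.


Checking each pair (does one codeword prefix another?):
  D='00' vs F='01': no prefix
  D='00' vs G='10': no prefix
  D='00' vs C='11': no prefix
  F='01' vs D='00': no prefix
  F='01' vs G='10': no prefix
  F='01' vs C='11': no prefix
  G='10' vs D='00': no prefix
  G='10' vs F='01': no prefix
  G='10' vs C='11': no prefix
  C='11' vs D='00': no prefix
  C='11' vs F='01': no prefix
  C='11' vs G='10': no prefix
No violation found over all pairs.

YES -- this is a valid prefix code. No codeword is a prefix of any other codeword.


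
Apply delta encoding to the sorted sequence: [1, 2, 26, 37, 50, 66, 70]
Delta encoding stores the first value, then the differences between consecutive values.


First value: 1
Deltas:
  2 - 1 = 1
  26 - 2 = 24
  37 - 26 = 11
  50 - 37 = 13
  66 - 50 = 16
  70 - 66 = 4


Delta encoded: [1, 1, 24, 11, 13, 16, 4]


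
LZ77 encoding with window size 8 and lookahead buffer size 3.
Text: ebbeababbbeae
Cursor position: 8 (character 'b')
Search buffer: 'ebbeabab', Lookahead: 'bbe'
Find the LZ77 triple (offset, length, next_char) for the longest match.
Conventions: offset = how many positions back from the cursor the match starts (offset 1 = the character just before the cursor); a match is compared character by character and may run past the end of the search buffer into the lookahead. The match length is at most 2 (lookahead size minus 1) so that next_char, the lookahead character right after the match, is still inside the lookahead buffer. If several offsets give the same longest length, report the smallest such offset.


Try each offset into the search buffer:
  offset=1 (pos 7, char 'b'): match length 2
  offset=2 (pos 6, char 'a'): match length 0
  offset=3 (pos 5, char 'b'): match length 1
  offset=4 (pos 4, char 'a'): match length 0
  offset=5 (pos 3, char 'e'): match length 0
  offset=6 (pos 2, char 'b'): match length 1
  offset=7 (pos 1, char 'b'): match length 2
  offset=8 (pos 0, char 'e'): match length 0
Longest match has length 2, found at offsets 1, 7; take the smallest, offset 1.
next_char = character at position 8 + 2 = 10 -> 'e'

Best match: offset=1, length=2 (matching 'bb' starting at position 7)
LZ77 triple: (1, 2, 'e')


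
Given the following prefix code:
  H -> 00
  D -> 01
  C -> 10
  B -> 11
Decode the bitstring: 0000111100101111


Decoding step by step:
Bits 00 -> H
Bits 00 -> H
Bits 11 -> B
Bits 11 -> B
Bits 00 -> H
Bits 10 -> C
Bits 11 -> B
Bits 11 -> B


Decoded message: HHBBHCBB


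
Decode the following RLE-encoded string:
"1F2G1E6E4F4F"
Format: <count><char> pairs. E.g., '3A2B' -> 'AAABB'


Expanding each <count><char> pair:
  1F -> 'F'
  2G -> 'GG'
  1E -> 'E'
  6E -> 'EEEEEE'
  4F -> 'FFFF'
  4F -> 'FFFF'

Decoded = FGGEEEEEEEFFFFFFFF


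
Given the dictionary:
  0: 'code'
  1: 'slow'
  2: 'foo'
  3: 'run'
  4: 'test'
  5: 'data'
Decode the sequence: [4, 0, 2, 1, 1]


Look up each index in the dictionary:
  4 -> 'test'
  0 -> 'code'
  2 -> 'foo'
  1 -> 'slow'
  1 -> 'slow'

Decoded: "test code foo slow slow"


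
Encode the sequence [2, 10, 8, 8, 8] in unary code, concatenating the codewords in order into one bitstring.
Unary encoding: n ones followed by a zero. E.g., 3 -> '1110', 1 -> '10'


Encode each number as n ones followed by a terminating 0:
  2 -> 110 (3 bits)
  10 -> 11111111110 (11 bits)
  8 -> 111111110 (9 bits)
  8 -> 111111110 (9 bits)
  8 -> 111111110 (9 bits)
Total length = 3 + 11 + 9 + 9 + 9 = 41 bits.

Unary([2, 10, 8, 8, 8]) = 11011111111110111111110111111110111111110 (41 bits)


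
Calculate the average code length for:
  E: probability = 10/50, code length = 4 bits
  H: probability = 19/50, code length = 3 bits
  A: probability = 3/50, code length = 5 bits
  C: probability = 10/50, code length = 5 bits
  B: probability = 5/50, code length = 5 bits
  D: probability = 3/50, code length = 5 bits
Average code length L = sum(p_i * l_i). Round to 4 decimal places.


Weighted contributions p_i * l_i:
  E: (10/50) * 4 = 40/50
  H: (19/50) * 3 = 57/50
  A: (3/50) * 5 = 15/50
  C: (10/50) * 5 = 50/50
  B: (5/50) * 5 = 25/50
  D: (3/50) * 5 = 15/50
Sum = (40 + 57 + 15 + 50 + 25 + 15)/50 = 202/50

L = 202/50 = 4.0400 bits/symbol


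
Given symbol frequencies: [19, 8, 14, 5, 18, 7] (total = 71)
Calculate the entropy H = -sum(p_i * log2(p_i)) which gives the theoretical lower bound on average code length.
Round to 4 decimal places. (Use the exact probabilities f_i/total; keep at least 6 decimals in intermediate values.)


Per-symbol terms -p_i * log2(p_i) with p_i = f_i/71:
  p = 19/71 = 0.267606: log2(p) = -1.901820, -p*log2(p) = 0.508938
  p = 8/71 = 0.112676: log2(p) = -3.149747, -p*log2(p) = 0.354901
  p = 14/71 = 0.197183: log2(p) = -2.342392, -p*log2(p) = 0.461880
  p = 5/71 = 0.070423: log2(p) = -3.827819, -p*log2(p) = 0.269565
  p = 18/71 = 0.253521: log2(p) = -1.979822, -p*log2(p) = 0.501927
  p = 7/71 = 0.098592: log2(p) = -3.342392, -p*log2(p) = 0.329532
H = 0.508938 + 0.354901 + 0.461880 + 0.269565 + 0.501927 + 0.329532 = 2.426743

H = 2.4267 bits/symbol


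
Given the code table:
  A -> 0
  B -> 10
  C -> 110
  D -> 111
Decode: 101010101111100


Decoding:
10 -> B
10 -> B
10 -> B
10 -> B
111 -> D
110 -> C
0 -> A


Result: BBBBDCA


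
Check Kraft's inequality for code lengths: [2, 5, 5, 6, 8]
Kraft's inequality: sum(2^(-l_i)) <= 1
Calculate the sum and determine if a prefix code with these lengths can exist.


Sum = 2^(-2) + 2^(-5) + 2^(-5) + 2^(-6) + 2^(-8)
    = 0.25 + 0.03125 + 0.03125 + 0.015625 + 0.00390625
    = 85/256 = 0.33203125
Since 0.33203125 <= 1, Kraft's inequality IS satisfied.
A prefix code with these lengths CAN exist.

Kraft sum = 0.33203125. Satisfied.


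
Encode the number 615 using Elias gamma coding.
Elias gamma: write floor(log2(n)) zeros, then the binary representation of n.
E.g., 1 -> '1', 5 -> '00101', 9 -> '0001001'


num_bits = floor(log2(615)) + 1 = 10
leading_zeros = num_bits - 1 = 9
binary(615) = 1001100111

Elias gamma(615) = '000000000' + '1001100111' = 0000000001001100111 (19 bits)


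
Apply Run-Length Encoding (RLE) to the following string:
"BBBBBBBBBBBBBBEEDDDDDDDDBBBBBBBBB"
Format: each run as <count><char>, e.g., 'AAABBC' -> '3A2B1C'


Scanning runs left to right:
  i=0: run of 'B' x 14 -> '14B'
  i=14: run of 'E' x 2 -> '2E'
  i=16: run of 'D' x 8 -> '8D'
  i=24: run of 'B' x 9 -> '9B'

RLE = 14B2E8D9B


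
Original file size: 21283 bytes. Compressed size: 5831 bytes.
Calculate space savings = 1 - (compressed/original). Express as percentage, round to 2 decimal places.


ratio = compressed/original = 5831/21283 = 0.273975
savings = 1 - ratio = 1 - 0.273975 = 0.726025
as a percentage: 0.726025 * 100 = 72.6%

Space savings = 1 - 5831/21283 = 72.6%


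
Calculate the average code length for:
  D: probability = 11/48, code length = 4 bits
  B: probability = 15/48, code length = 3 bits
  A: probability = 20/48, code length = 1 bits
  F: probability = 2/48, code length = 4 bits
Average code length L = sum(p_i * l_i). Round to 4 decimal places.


Weighted contributions p_i * l_i:
  D: (11/48) * 4 = 44/48
  B: (15/48) * 3 = 45/48
  A: (20/48) * 1 = 20/48
  F: (2/48) * 4 = 8/48
Sum = (44 + 45 + 20 + 8)/48 = 117/48

L = 117/48 = 2.4375 bits/symbol


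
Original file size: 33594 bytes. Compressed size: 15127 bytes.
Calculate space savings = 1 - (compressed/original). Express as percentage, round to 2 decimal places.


ratio = compressed/original = 15127/33594 = 0.450289
savings = 1 - ratio = 1 - 0.450289 = 0.549711
as a percentage: 0.549711 * 100 = 54.97%

Space savings = 1 - 15127/33594 = 54.97%


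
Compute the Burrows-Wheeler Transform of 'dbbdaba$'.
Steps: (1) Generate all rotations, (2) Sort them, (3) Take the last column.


Rotations (sorted):
  0: $dbbdaba -> last char: a
  1: a$dbbdab -> last char: b
  2: aba$dbbd -> last char: d
  3: ba$dbbda -> last char: a
  4: bbdaba$d -> last char: d
  5: bdaba$db -> last char: b
  6: daba$dbb -> last char: b
  7: dbbdaba$ -> last char: $


BWT = abdadbb$


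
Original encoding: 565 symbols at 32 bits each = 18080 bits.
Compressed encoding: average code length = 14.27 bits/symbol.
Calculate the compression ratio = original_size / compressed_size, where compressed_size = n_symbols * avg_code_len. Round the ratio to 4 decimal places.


original_size = n_symbols * orig_bits = 565 * 32 = 18080 bits
compressed_size = n_symbols * avg_code_len = 565 * 14.27 = 8062.55 bits
ratio = original_size / compressed_size = 18080 / 8062.55 = 2.2425

Compression ratio = 2.2425


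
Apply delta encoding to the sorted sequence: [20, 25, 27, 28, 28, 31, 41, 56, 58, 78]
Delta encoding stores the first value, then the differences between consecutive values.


First value: 20
Deltas:
  25 - 20 = 5
  27 - 25 = 2
  28 - 27 = 1
  28 - 28 = 0
  31 - 28 = 3
  41 - 31 = 10
  56 - 41 = 15
  58 - 56 = 2
  78 - 58 = 20


Delta encoded: [20, 5, 2, 1, 0, 3, 10, 15, 2, 20]


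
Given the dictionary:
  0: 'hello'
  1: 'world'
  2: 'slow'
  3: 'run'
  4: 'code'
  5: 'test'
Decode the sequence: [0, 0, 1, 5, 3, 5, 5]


Look up each index in the dictionary:
  0 -> 'hello'
  0 -> 'hello'
  1 -> 'world'
  5 -> 'test'
  3 -> 'run'
  5 -> 'test'
  5 -> 'test'

Decoded: "hello hello world test run test test"


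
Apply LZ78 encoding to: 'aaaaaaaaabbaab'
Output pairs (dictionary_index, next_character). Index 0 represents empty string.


LZ78 encoding steps:
Dictionary: {0: ''}
Step 1: w='' (idx 0), next='a' -> output (0, 'a'), add 'a' as idx 1
Step 2: w='a' (idx 1), next='a' -> output (1, 'a'), add 'aa' as idx 2
Step 3: w='aa' (idx 2), next='a' -> output (2, 'a'), add 'aaa' as idx 3
Step 4: w='aaa' (idx 3), next='b' -> output (3, 'b'), add 'aaab' as idx 4
Step 5: w='' (idx 0), next='b' -> output (0, 'b'), add 'b' as idx 5
Step 6: w='aa' (idx 2), next='b' -> output (2, 'b'), add 'aab' as idx 6


Encoded: [(0, 'a'), (1, 'a'), (2, 'a'), (3, 'b'), (0, 'b'), (2, 'b')]


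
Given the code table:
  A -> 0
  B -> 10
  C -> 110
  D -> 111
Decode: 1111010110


Decoding:
111 -> D
10 -> B
10 -> B
110 -> C


Result: DBBC


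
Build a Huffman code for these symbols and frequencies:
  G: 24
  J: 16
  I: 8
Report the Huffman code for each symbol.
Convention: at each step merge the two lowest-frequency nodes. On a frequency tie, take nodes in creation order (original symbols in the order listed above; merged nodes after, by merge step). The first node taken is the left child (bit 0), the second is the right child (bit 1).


Huffman tree construction:
Step 1: Merge I(8) + J(16) = 24
Step 2: Merge G(24) + (I+J)(24) = 48
Read each symbol's code off the tree from the root (left child = 0, right child = 1).

Codes:
  G: 0 (length 1)
  J: 11 (length 2)
  I: 10 (length 2)
Average code length: 72/48 = 1.5000 bits/symbol


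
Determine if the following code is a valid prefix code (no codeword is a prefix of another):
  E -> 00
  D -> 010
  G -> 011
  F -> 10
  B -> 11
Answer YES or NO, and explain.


Checking each pair (does one codeword prefix another?):
  E='00' vs D='010': no prefix
  E='00' vs G='011': no prefix
  E='00' vs F='10': no prefix
  E='00' vs B='11': no prefix
  D='010' vs E='00': no prefix
  D='010' vs G='011': no prefix
  D='010' vs F='10': no prefix
  D='010' vs B='11': no prefix
  G='011' vs E='00': no prefix
  G='011' vs D='010': no prefix
  G='011' vs F='10': no prefix
  G='011' vs B='11': no prefix
  F='10' vs E='00': no prefix
  F='10' vs D='010': no prefix
  F='10' vs G='011': no prefix
  F='10' vs B='11': no prefix
  B='11' vs E='00': no prefix
  B='11' vs D='010': no prefix
  B='11' vs G='011': no prefix
  B='11' vs F='10': no prefix
No violation found over all pairs.

YES -- this is a valid prefix code. No codeword is a prefix of any other codeword.


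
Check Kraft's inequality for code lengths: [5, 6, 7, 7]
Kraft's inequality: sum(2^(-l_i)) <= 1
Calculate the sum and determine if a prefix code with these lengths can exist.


Sum = 2^(-5) + 2^(-6) + 2^(-7) + 2^(-7)
    = 0.03125 + 0.015625 + 0.0078125 + 0.0078125
    = 8/128 = 0.0625
Since 0.0625 <= 1, Kraft's inequality IS satisfied.
A prefix code with these lengths CAN exist.

Kraft sum = 0.0625. Satisfied.


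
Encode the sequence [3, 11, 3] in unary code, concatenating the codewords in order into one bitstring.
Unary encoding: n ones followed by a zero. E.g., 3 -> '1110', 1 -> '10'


Encode each number as n ones followed by a terminating 0:
  3 -> 1110 (4 bits)
  11 -> 111111111110 (12 bits)
  3 -> 1110 (4 bits)
Total length = 4 + 12 + 4 = 20 bits.

Unary([3, 11, 3]) = 11101111111111101110 (20 bits)


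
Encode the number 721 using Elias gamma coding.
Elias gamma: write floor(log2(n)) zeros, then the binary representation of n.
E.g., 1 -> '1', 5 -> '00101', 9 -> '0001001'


num_bits = floor(log2(721)) + 1 = 10
leading_zeros = num_bits - 1 = 9
binary(721) = 1011010001

Elias gamma(721) = '000000000' + '1011010001' = 0000000001011010001 (19 bits)


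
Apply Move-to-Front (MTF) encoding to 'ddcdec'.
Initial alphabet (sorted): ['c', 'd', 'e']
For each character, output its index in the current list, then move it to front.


MTF encoding:
'd': index 1 in ['c', 'd', 'e'] -> ['d', 'c', 'e']
'd': index 0 in ['d', 'c', 'e'] -> ['d', 'c', 'e']
'c': index 1 in ['d', 'c', 'e'] -> ['c', 'd', 'e']
'd': index 1 in ['c', 'd', 'e'] -> ['d', 'c', 'e']
'e': index 2 in ['d', 'c', 'e'] -> ['e', 'd', 'c']
'c': index 2 in ['e', 'd', 'c'] -> ['c', 'e', 'd']


Output: [1, 0, 1, 1, 2, 2]


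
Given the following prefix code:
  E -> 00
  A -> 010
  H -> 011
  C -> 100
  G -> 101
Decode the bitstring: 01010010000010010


Decoding step by step:
Bits 010 -> A
Bits 100 -> C
Bits 100 -> C
Bits 00 -> E
Bits 010 -> A
Bits 010 -> A


Decoded message: ACCEAA


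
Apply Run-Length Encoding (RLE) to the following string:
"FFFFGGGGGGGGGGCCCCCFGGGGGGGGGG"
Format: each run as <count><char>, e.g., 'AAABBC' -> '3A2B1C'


Scanning runs left to right:
  i=0: run of 'F' x 4 -> '4F'
  i=4: run of 'G' x 10 -> '10G'
  i=14: run of 'C' x 5 -> '5C'
  i=19: run of 'F' x 1 -> '1F'
  i=20: run of 'G' x 10 -> '10G'

RLE = 4F10G5C1F10G


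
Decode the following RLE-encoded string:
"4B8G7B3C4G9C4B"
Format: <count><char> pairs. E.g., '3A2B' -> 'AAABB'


Expanding each <count><char> pair:
  4B -> 'BBBB'
  8G -> 'GGGGGGGG'
  7B -> 'BBBBBBB'
  3C -> 'CCC'
  4G -> 'GGGG'
  9C -> 'CCCCCCCCC'
  4B -> 'BBBB'

Decoded = BBBBGGGGGGGGBBBBBBBCCCGGGGCCCCCCCCCBBBB


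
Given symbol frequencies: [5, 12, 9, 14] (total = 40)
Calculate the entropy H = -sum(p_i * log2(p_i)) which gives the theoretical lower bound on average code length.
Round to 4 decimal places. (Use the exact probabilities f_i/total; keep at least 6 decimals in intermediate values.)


Per-symbol terms -p_i * log2(p_i) with p_i = f_i/40:
  p = 5/40 = 0.125000: log2(p) = -3.000000, -p*log2(p) = 0.375000
  p = 12/40 = 0.300000: log2(p) = -1.736966, -p*log2(p) = 0.521090
  p = 9/40 = 0.225000: log2(p) = -2.152003, -p*log2(p) = 0.484201
  p = 14/40 = 0.350000: log2(p) = -1.514573, -p*log2(p) = 0.530101
H = 0.375000 + 0.521090 + 0.484201 + 0.530101 = 1.910392

H = 1.9104 bits/symbol


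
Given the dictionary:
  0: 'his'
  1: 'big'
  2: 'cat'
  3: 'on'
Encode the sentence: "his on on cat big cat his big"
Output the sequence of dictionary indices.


Look up each word in the dictionary:
  'his' -> 0
  'on' -> 3
  'on' -> 3
  'cat' -> 2
  'big' -> 1
  'cat' -> 2
  'his' -> 0
  'big' -> 1

Encoded: [0, 3, 3, 2, 1, 2, 0, 1]


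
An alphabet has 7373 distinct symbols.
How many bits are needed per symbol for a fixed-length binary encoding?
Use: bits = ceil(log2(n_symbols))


log2(7373) = 12.848
Bracket: 2^12 = 4096 < 7373 <= 2^13 = 8192
So ceil(log2(7373)) = 13

bits = ceil(log2(7373)) = ceil(12.848) = 13 bits


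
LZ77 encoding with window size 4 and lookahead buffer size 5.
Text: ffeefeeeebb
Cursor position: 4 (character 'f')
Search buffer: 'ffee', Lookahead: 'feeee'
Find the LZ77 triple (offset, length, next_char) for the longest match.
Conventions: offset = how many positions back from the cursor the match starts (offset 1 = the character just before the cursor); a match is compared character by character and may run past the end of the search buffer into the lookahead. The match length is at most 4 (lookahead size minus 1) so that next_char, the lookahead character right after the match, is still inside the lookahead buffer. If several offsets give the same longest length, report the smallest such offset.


Try each offset into the search buffer:
  offset=1 (pos 3, char 'e'): match length 0
  offset=2 (pos 2, char 'e'): match length 0
  offset=3 (pos 1, char 'f'): match length 3
  offset=4 (pos 0, char 'f'): match length 1
Longest match has length 3 at offset 3.
next_char = character at position 4 + 3 = 7 -> 'e'

Best match: offset=3, length=3 (matching 'fee' starting at position 1)
LZ77 triple: (3, 3, 'e')
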